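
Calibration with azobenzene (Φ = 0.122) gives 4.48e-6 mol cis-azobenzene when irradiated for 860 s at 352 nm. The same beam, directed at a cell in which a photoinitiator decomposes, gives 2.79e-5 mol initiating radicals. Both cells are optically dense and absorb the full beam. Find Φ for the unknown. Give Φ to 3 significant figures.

Photons absorbed by the actinometer: 4.48e-6 / 0.122 = 3.672e-5 mol.
Φ(unknown) = 2.79e-5 / 3.672e-5 = 0.760.

Φ = 0.760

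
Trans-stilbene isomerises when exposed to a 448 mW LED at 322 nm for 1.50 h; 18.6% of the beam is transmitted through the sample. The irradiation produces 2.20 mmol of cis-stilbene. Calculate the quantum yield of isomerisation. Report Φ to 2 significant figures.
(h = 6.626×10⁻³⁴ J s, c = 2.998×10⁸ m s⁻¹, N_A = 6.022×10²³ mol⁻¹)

Φ = 0.42

Product: 2.20 mmol = 0.00220 mol.
Photon energy at 322 nm: hc/λ = (6.626×10⁻³⁴)(2.998×10⁸)/(322×10⁻⁹) = 6.169×10⁻¹⁹ J.
Energy delivered: (448 mW)(5400 s) = 2419 J.
Photons incident: 2419 / 6.169×10⁻¹⁹ = 3.921×10²¹, i.e. 3.921×10²¹/6.022×10²³ = 0.006511 mol.
Fraction absorbed: 1 − 18.6/100 = 0.8140.
Photons absorbed: 0.8140 × 0.006511 = 0.005300 mol.
Φ = 0.00220 mol / 0.005300 mol photons = 0.42.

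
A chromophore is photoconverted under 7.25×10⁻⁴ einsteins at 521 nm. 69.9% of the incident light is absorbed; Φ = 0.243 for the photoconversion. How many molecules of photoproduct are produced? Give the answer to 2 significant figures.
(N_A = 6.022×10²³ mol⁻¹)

Photons absorbed: 0.699 × 7.25×10⁻⁴ = 5.068×10⁻⁴ mol.
Product: Φ × n_abs = 0.243 × 5.068×10⁻⁴ = 1.232×10⁻⁴ mol.
As a count: 1.232×10⁻⁴ × 6.022×10²³ = 7.4×10¹⁹.

7.4×10¹⁹ molecules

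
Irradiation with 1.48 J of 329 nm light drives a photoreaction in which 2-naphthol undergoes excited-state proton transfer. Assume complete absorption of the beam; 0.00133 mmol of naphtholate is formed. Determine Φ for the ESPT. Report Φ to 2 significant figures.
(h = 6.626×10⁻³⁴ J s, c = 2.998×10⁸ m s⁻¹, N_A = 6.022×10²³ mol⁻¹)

Product: 0.00133 mmol = 1.33×10⁻⁶ mol.
Photon energy at 329 nm: hc/λ = (6.626×10⁻³⁴)(2.998×10⁸)/(329×10⁻⁹) = 6.038×10⁻¹⁹ J.
Photons incident: 1.48 / 6.038×10⁻¹⁹ = 2.451×10¹⁸, i.e. 2.451×10¹⁸/6.022×10²³ = 4.070×10⁻⁶ mol.
Φ = 1.33×10⁻⁶ mol / 4.070×10⁻⁶ mol photons = 0.33.

Φ = 0.33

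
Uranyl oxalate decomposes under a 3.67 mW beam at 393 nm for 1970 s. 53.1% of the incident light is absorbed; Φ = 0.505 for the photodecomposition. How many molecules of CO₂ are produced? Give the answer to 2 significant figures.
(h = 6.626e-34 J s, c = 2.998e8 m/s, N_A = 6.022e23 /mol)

Photon energy at 393 nm: hc/λ = (6.626e-34)(2.998e8)/(393e-9) = 5.055e-19 J.
Energy delivered: (3.67 mW)(1970 s) = 7.230 J.
Photons incident: 7.230 / 5.055e-19 = 1.430e19, i.e. 1.430e19/6.022e23 = 2.375e-5 mol.
Photons absorbed: 0.531 × 2.375e-5 = 1.261e-5 mol.
Product: Φ × n_abs = 0.505 × 1.261e-5 = 6.368e-6 mol.
As a count: 6.368e-6 × 6.022e23 = 3.8e18.

3.8e18 molecules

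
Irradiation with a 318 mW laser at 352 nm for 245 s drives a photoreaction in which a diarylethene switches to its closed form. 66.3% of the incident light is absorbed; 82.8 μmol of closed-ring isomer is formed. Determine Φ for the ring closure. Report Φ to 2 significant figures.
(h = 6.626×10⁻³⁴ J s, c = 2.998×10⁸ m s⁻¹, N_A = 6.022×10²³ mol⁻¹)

Product: 82.8 μmol = 8.28×10⁻⁵ mol.
Photon energy at 352 nm: hc/λ = (6.626×10⁻³⁴)(2.998×10⁸)/(352×10⁻⁹) = 5.643×10⁻¹⁹ J.
Energy delivered: (318 mW)(245 s) = 77.91 J.
Photons incident: 77.91 / 5.643×10⁻¹⁹ = 1.381×10²⁰, i.e. 1.381×10²⁰/6.022×10²³ = 2.293×10⁻⁴ mol.
Photons absorbed: 0.663 × 2.293×10⁻⁴ = 1.520×10⁻⁴ mol.
Φ = 8.28×10⁻⁵ mol / 1.520×10⁻⁴ mol photons = 0.54.

Φ = 0.54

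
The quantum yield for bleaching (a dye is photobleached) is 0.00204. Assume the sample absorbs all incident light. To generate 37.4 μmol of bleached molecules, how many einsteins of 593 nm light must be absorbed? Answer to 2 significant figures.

Product: 37.4 μmol = 3.74×10⁻⁵ mol.
Photons that must be absorbed: 3.74×10⁻⁵ / 0.00204 = 0.01833 mol.

0.018 einstein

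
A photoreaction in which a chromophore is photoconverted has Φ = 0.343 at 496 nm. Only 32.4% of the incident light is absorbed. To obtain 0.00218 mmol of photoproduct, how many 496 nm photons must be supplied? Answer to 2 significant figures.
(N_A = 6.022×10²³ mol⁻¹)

1.2×10¹⁹ photons

Product: 0.00218 mmol = 2.18×10⁻⁶ mol.
Photons that must be absorbed: 2.18×10⁻⁶ / 0.343 = 6.356×10⁻⁶ mol.
Incident photons needed: 6.356×10⁻⁶ / 0.324 = 1.962×10⁻⁵ mol.
Photon count: 1.962×10⁻⁵ × 6.022×10²³ = 1.2×10¹⁹.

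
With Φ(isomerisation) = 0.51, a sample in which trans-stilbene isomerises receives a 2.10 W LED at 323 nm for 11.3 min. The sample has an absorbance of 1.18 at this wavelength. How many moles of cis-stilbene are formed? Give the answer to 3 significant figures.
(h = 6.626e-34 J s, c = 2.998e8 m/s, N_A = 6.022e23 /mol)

0.00183 mol

Photon energy at 323 nm: hc/λ = (6.626e-34)(2.998e8)/(323e-9) = 6.150e-19 J.
Energy delivered: (2.10 W)(678 s) = 1424 J.
Photons incident: 1424 / 6.150e-19 = 2.315e21, i.e. 2.315e21/6.022e23 = 0.003844 mol.
Fraction absorbed: 1 − 10^(−1.18) = 0.9339.
Photons absorbed: 0.9339 × 0.003844 = 0.003590 mol.
Product: Φ × n_abs = 0.51 × 0.003590 = 0.001831 mol.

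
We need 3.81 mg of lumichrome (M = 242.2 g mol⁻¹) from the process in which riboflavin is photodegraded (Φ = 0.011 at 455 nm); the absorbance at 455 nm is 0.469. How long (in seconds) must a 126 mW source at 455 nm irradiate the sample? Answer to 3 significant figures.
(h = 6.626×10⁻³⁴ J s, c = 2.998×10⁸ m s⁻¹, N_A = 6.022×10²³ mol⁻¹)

t ≈ 4520 s

Product: 3.81 mg / 242.2 g mol⁻¹ = 1.573×10⁻⁵ mol.
Photons that must be absorbed: 1.573×10⁻⁵ / 0.011 = 0.001430 mol.
Fraction absorbed: 1 − 10^(−0.469) = 0.6604.
Incident photons needed: 0.001430 / 0.6604 = 0.002165 mol.
Photon energy: hc/λ = 4.366×10⁻¹⁹ J; per mole, 2.629×10⁵ J mol⁻¹.
Energy required: 0.002165 × 2.629×10⁵ = 569.2 J.
Time: 569.2 J / 0.126 W = 4520 s.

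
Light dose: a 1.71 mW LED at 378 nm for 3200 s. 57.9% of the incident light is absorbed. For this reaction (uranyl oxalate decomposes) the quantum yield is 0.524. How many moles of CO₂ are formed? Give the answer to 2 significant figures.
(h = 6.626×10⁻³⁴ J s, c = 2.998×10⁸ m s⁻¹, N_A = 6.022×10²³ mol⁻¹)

Photon energy at 378 nm: hc/λ = (6.626×10⁻³⁴)(2.998×10⁸)/(378×10⁻⁹) = 5.255×10⁻¹⁹ J.
Energy delivered: (1.71 mW)(3200 s) = 5.472 J.
Photons incident: 5.472 / 5.255×10⁻¹⁹ = 1.041×10¹⁹, i.e. 1.041×10¹⁹/6.022×10²³ = 1.729×10⁻⁵ mol.
Photons absorbed: 0.579 × 1.729×10⁻⁵ = 1.001×10⁻⁵ mol.
Product: Φ × n_abs = 0.524 × 1.001×10⁻⁵ = 5.245×10⁻⁶ mol.

5.2×10⁻⁶ mol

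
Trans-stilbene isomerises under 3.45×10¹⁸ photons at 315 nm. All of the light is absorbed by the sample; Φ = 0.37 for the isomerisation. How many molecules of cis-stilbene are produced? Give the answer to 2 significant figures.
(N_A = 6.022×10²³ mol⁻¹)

Moles of photons: 3.45×10¹⁸ / 6.022×10²³ = 5.729×10⁻⁶ mol.
Product: Φ × n_abs = 0.37 × 5.729×10⁻⁶ = 2.120×10⁻⁶ mol.
As a count: 2.120×10⁻⁶ × 6.022×10²³ = 1.3×10¹⁸.

1.3×10¹⁸ molecules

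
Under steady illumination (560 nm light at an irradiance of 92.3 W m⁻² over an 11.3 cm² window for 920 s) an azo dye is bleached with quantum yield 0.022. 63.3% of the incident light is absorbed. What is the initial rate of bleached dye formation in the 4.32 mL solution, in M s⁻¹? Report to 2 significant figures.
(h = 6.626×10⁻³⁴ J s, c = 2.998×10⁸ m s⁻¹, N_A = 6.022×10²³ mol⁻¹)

1.6×10⁻⁶ M s⁻¹

Photon energy at 560 nm: hc/λ = (6.626×10⁻³⁴)(2.998×10⁸)/(560×10⁻⁹) = 3.547×10⁻¹⁹ J.
Energy delivered: (92.3 W m⁻²)(11.3×10⁻⁴ m²)(920 s) = 95.96 J.
Photons incident: 95.96 / 3.547×10⁻¹⁹ = 2.705×10²⁰, i.e. 2.705×10²⁰/6.022×10²³ = 4.492×10⁻⁴ mol.
Photons absorbed: 0.633 × 4.492×10⁻⁴ = 2.843×10⁻⁴ mol.
Product formed: 0.022 × 2.843×10⁻⁴ = 6.255×10⁻⁶ mol.
Rate: 6.255×10⁻⁶ mol / (920 s × 0.00432 L) = 1.6×10⁻⁶ M s⁻¹.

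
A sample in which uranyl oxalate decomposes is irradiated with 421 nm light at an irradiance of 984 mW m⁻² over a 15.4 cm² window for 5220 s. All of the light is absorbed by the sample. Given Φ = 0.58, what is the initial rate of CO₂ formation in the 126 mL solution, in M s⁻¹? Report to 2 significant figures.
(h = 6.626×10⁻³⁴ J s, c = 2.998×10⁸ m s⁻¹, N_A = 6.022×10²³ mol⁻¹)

Photon energy at 421 nm: hc/λ = (6.626×10⁻³⁴)(2.998×10⁸)/(421×10⁻⁹) = 4.718×10⁻¹⁹ J.
Energy delivered: (984 mW m⁻²)(15.4×10⁻⁴ m²)(5220 s) = 7.910 J.
Photons incident: 7.910 / 4.718×10⁻¹⁹ = 1.677×10¹⁹, i.e. 1.677×10¹⁹/6.022×10²³ = 2.785×10⁻⁵ mol.
Product formed: 0.58 × 2.785×10⁻⁵ = 1.615×10⁻⁵ mol.
Rate: 1.615×10⁻⁵ mol / (5220 s × 0.126 L) = 2.5×10⁻⁸ M s⁻¹.

2.5×10⁻⁸ M s⁻¹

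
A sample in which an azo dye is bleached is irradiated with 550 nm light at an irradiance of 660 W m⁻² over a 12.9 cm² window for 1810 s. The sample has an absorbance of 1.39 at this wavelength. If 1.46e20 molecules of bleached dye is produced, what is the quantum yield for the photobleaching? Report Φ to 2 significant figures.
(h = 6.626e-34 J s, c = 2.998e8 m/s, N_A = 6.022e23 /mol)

Product: 1.46e20 / 6.022e23 = 2.424e-4 mol.
Photon energy at 550 nm: hc/λ = (6.626e-34)(2.998e8)/(550e-9) = 3.612e-19 J.
Energy delivered: (660 W m⁻²)(12.9e-4 m²)(1810 s) = 1541 J.
Photons incident: 1541 / 3.612e-19 = 4.266e21, i.e. 4.266e21/6.022e23 = 0.007084 mol.
Fraction absorbed: 1 − 10^(−1.39) = 0.9593.
Photons absorbed: 0.9593 × 0.007084 = 0.006796 mol.
Φ = 2.424e-4 mol / 0.006796 mol photons = 0.036.

Φ = 0.036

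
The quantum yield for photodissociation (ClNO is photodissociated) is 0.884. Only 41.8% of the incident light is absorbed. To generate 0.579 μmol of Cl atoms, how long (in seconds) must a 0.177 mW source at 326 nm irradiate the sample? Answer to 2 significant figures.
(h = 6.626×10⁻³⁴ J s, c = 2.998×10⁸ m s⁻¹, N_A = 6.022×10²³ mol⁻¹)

t ≈ 3200 s

Product: 0.579 μmol = 5.79×10⁻⁷ mol.
Photons that must be absorbed: 5.79×10⁻⁷ / 0.884 = 6.550×10⁻⁷ mol.
Incident photons needed: 6.550×10⁻⁷ / 0.418 = 1.567×10⁻⁶ mol.
Photon energy: hc/λ = 6.093×10⁻¹⁹ J; per mole, 3.669×10⁵ J mol⁻¹.
Energy required: 1.567×10⁻⁶ × 3.669×10⁵ = 0.5749 J.
Time: 0.5749 J / 0.000177 W = 3200 s.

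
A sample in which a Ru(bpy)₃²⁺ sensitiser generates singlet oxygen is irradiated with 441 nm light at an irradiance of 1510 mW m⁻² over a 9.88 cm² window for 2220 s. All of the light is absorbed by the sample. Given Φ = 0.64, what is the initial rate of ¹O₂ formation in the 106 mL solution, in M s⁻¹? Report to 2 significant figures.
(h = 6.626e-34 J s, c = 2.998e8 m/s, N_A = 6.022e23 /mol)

Photon energy at 441 nm: hc/λ = (6.626e-34)(2.998e8)/(441e-9) = 4.504e-19 J.
Energy delivered: (1510 mW m⁻²)(9.88e-4 m²)(2220 s) = 3.312 J.
Photons incident: 3.312 / 4.504e-19 = 7.353e18, i.e. 7.353e18/6.022e23 = 1.221e-5 mol.
Product formed: 0.64 × 1.221e-5 = 7.814e-6 mol.
Rate: 7.814e-6 mol / (2220 s × 0.106 L) = 3.3e-8 M s⁻¹.

3.3e-8 M s⁻¹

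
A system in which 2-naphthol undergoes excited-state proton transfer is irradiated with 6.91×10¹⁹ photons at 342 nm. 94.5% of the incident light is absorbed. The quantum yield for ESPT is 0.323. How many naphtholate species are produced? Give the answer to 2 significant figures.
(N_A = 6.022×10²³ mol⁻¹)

Moles of photons: 6.91×10¹⁹ / 6.022×10²³ = 1.147×10⁻⁴ mol.
Photons absorbed: 0.945 × 1.147×10⁻⁴ = 1.084×10⁻⁴ mol.
Product: Φ × n_abs = 0.323 × 1.084×10⁻⁴ = 3.501×10⁻⁵ mol.
As a count: 3.501×10⁻⁵ × 6.022×10²³ = 2.1×10¹⁹.

2.1×10¹⁹ species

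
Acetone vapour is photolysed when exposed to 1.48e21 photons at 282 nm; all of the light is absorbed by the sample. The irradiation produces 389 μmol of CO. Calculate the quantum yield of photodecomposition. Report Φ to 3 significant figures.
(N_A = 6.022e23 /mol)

Φ = 0.158

Product: 389 μmol = 3.89e-4 mol.
Moles of photons: 1.48e21 / 6.022e23 = 0.002458 mol.
Φ = 3.89e-4 mol / 0.002458 mol photons = 0.158.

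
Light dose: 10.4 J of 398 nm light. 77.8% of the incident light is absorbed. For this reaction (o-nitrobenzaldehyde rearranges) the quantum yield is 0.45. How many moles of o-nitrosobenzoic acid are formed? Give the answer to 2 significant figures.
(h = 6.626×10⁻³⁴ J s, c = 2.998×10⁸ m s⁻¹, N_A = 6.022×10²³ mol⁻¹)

Photon energy at 398 nm: hc/λ = (6.626×10⁻³⁴)(2.998×10⁸)/(398×10⁻⁹) = 4.991×10⁻¹⁹ J.
Photons incident: 10.4 / 4.991×10⁻¹⁹ = 2.084×10¹⁹, i.e. 2.084×10¹⁹/6.022×10²³ = 3.461×10⁻⁵ mol.
Photons absorbed: 0.778 × 3.461×10⁻⁵ = 2.693×10⁻⁵ mol.
Product: Φ × n_abs = 0.45 × 2.693×10⁻⁵ = 1.212×10⁻⁵ mol.

1.2×10⁻⁵ mol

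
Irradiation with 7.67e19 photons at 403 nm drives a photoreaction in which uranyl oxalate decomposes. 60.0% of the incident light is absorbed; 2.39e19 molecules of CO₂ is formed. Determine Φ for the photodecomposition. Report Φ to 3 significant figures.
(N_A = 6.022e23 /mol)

Product: 2.39e19 / 6.022e23 = 3.969e-5 mol.
Moles of photons: 7.67e19 / 6.022e23 = 1.274e-4 mol.
Photons absorbed: 0.600 × 1.274e-4 = 7.644e-5 mol.
Φ = 3.969e-5 mol / 7.644e-5 mol photons = 0.519.

Φ = 0.519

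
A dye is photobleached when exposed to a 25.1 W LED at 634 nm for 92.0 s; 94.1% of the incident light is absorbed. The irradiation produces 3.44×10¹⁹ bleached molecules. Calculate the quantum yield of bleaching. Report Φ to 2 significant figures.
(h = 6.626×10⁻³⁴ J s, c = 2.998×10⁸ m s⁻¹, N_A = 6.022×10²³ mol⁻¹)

Φ = 0.0050

Product: 3.44×10¹⁹ / 6.022×10²³ = 5.712×10⁻⁵ mol.
Photon energy at 634 nm: hc/λ = (6.626×10⁻³⁴)(2.998×10⁸)/(634×10⁻⁹) = 3.133×10⁻¹⁹ J.
Energy delivered: (25.1 W)(92 s) = 2309 J.
Photons incident: 2309 / 3.133×10⁻¹⁹ = 7.370×10²¹, i.e. 7.370×10²¹/6.022×10²³ = 0.01224 mol.
Photons absorbed: 0.941 × 0.01224 = 0.01152 mol.
Φ = 5.712×10⁻⁵ mol / 0.01152 mol photons = 0.0050.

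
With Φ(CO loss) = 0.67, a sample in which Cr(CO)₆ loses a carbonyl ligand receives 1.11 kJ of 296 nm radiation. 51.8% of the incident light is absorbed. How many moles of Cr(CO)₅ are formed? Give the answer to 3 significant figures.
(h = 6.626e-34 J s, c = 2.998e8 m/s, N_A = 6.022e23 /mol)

9.53e-4 mol

Photon energy at 296 nm: hc/λ = (6.626e-34)(2.998e8)/(296e-9) = 6.711e-19 J.
Incident energy: 1.11 kJ = 1110 J.
Photons incident: 1110 / 6.711e-19 = 1.654e21, i.e. 1.654e21/6.022e23 = 0.002747 mol.
Photons absorbed: 0.518 × 0.002747 = 0.001423 mol.
Product: Φ × n_abs = 0.67 × 0.001423 = 9.534e-4 mol.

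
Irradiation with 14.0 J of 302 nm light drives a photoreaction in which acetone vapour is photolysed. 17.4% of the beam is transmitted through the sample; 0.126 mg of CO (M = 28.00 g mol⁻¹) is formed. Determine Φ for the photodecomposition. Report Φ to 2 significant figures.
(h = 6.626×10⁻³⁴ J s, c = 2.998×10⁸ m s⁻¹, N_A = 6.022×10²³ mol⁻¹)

Φ = 0.15

Product: 0.126 mg / 28.00 g mol⁻¹ = 4.500×10⁻⁶ mol.
Photon energy at 302 nm: hc/λ = (6.626×10⁻³⁴)(2.998×10⁸)/(302×10⁻⁹) = 6.578×10⁻¹⁹ J.
Photons incident: 14.0 / 6.578×10⁻¹⁹ = 2.128×10¹⁹, i.e. 2.128×10¹⁹/6.022×10²³ = 3.534×10⁻⁵ mol.
Fraction absorbed: 1 − 17.4/100 = 0.8260.
Photons absorbed: 0.8260 × 3.534×10⁻⁵ = 2.919×10⁻⁵ mol.
Φ = 4.500×10⁻⁶ mol / 2.919×10⁻⁵ mol photons = 0.15.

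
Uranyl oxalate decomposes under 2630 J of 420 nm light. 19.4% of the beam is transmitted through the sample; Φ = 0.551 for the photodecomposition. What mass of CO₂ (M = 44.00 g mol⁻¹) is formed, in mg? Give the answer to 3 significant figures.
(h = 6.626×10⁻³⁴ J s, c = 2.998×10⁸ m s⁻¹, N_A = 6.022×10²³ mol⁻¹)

180 mg

Photon energy at 420 nm: hc/λ = (6.626×10⁻³⁴)(2.998×10⁸)/(420×10⁻⁹) = 4.730×10⁻¹⁹ J.
Photons incident: 2630 / 4.730×10⁻¹⁹ = 5.560×10²¹, i.e. 5.560×10²¹/6.022×10²³ = 0.009233 mol.
Fraction absorbed: 1 − 19.4/100 = 0.8060.
Photons absorbed: 0.8060 × 0.009233 = 0.007442 mol.
Product: Φ × n_abs = 0.551 × 0.007442 = 0.004101 mol.
Mass: 0.004101 × 44.00 = 0.1804 g = 180 mg.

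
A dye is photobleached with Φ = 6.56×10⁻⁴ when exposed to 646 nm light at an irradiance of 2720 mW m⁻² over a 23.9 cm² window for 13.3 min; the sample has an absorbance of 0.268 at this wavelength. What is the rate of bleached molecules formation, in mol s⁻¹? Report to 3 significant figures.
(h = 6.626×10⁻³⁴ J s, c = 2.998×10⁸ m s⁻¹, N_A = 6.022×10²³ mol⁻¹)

Photon energy at 646 nm: hc/λ = (6.626×10⁻³⁴)(2.998×10⁸)/(646×10⁻⁹) = 3.075×10⁻¹⁹ J.
Energy delivered: (2720 mW m⁻²)(23.9×10⁻⁴ m²)(798 s) = 5.188 J.
Photons incident: 5.188 / 3.075×10⁻¹⁹ = 1.687×10¹⁹, i.e. 1.687×10¹⁹/6.022×10²³ = 2.801×10⁻⁵ mol.
Fraction absorbed: 1 − 10^(−0.268) = 0.4605.
Photons absorbed: 0.4605 × 2.801×10⁻⁵ = 1.290×10⁻⁵ mol.
Product formed: 6.56×10⁻⁴ × 1.290×10⁻⁵ = 8.462×10⁻⁹ mol.
Rate: 8.462×10⁻⁹ / 798 s = 1.06×10⁻¹¹ mol s⁻¹.

1.06×10⁻¹¹ mol s⁻¹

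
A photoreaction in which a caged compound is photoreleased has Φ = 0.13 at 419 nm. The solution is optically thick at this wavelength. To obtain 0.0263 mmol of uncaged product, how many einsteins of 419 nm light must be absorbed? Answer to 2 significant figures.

Product: 0.0263 mmol = 2.63×10⁻⁵ mol.
Photons that must be absorbed: 2.63×10⁻⁵ / 0.13 = 2.023×10⁻⁴ mol.

2.0×10⁻⁴ einstein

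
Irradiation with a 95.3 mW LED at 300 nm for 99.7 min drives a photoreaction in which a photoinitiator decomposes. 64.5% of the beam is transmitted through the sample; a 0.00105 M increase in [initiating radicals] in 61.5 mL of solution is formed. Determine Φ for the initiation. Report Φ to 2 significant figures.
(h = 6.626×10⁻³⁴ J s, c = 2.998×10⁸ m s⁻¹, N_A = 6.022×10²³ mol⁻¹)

Φ = 0.13

Product: (0.00105 M)(0.0615 L) = 6.458×10⁻⁵ mol.
Photon energy at 300 nm: hc/λ = (6.626×10⁻³⁴)(2.998×10⁸)/(300×10⁻⁹) = 6.622×10⁻¹⁹ J.
Energy delivered: (95.3 mW)(5982 s) = 570.1 J.
Photons incident: 570.1 / 6.622×10⁻¹⁹ = 8.609×10²⁰, i.e. 8.609×10²⁰/6.022×10²³ = 0.001430 mol.
Fraction absorbed: 1 − 64.5/100 = 0.3550.
Photons absorbed: 0.3550 × 0.001430 = 5.077×10⁻⁴ mol.
Φ = 6.458×10⁻⁵ mol / 5.077×10⁻⁴ mol photons = 0.13.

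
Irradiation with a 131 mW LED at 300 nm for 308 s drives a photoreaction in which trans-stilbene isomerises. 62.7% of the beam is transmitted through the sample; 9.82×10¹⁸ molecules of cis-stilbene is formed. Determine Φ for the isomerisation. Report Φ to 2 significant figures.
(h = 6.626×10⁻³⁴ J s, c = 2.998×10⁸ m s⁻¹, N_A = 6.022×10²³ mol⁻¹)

Product: 9.82×10¹⁸ / 6.022×10²³ = 1.631×10⁻⁵ mol.
Photon energy at 300 nm: hc/λ = (6.626×10⁻³⁴)(2.998×10⁸)/(300×10⁻⁹) = 6.622×10⁻¹⁹ J.
Energy delivered: (131 mW)(308 s) = 40.35 J.
Photons incident: 40.35 / 6.622×10⁻¹⁹ = 6.093×10¹⁹, i.e. 6.093×10¹⁹/6.022×10²³ = 1.012×10⁻⁴ mol.
Fraction absorbed: 1 − 62.7/100 = 0.3730.
Photons absorbed: 0.3730 × 1.012×10⁻⁴ = 3.775×10⁻⁵ mol.
Φ = 1.631×10⁻⁵ mol / 3.775×10⁻⁵ mol photons = 0.43.

Φ = 0.43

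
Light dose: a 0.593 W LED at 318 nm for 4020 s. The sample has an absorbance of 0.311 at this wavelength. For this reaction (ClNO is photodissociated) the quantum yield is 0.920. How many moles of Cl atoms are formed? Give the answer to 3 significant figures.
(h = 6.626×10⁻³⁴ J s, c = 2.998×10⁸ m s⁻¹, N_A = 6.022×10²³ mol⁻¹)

Photon energy at 318 nm: hc/λ = (6.626×10⁻³⁴)(2.998×10⁸)/(318×10⁻⁹) = 6.247×10⁻¹⁹ J.
Energy delivered: (0.593 W)(4020 s) = 2384 J.
Photons incident: 2384 / 6.247×10⁻¹⁹ = 3.816×10²¹, i.e. 3.816×10²¹/6.022×10²³ = 0.006337 mol.
Fraction absorbed: 1 − 10^(−0.311) = 0.5113.
Photons absorbed: 0.5113 × 0.006337 = 0.003240 mol.
Product: Φ × n_abs = 0.920 × 0.003240 = 0.002981 mol.

0.00298 mol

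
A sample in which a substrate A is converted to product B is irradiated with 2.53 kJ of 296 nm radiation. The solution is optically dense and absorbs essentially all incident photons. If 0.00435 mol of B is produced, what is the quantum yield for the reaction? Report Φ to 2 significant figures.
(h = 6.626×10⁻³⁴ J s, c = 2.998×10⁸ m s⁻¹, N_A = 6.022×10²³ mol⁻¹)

Φ = 0.69

Photon energy at 296 nm: hc/λ = (6.626×10⁻³⁴)(2.998×10⁸)/(296×10⁻⁹) = 6.711×10⁻¹⁹ J.
Incident energy: 2.53 kJ = 2530 J.
Photons incident: 2530 / 6.711×10⁻¹⁹ = 3.770×10²¹, i.e. 3.770×10²¹/6.022×10²³ = 0.006260 mol.
Φ = 0.00435 mol / 0.006260 mol photons = 0.69.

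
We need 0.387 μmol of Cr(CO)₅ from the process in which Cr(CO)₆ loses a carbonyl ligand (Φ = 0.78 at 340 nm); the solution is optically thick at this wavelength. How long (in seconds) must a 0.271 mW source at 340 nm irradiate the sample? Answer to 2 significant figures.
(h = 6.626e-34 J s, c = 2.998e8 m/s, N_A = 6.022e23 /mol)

t ≈ 640 s

Product: 0.387 μmol = 3.87e-7 mol.
Photons that must be absorbed: 3.87e-7 / 0.78 = 4.962e-7 mol.
Photon energy: hc/λ = 5.843e-19 J; per mole, 3.519e5 J mol⁻¹.
Energy required: 4.962e-7 × 3.519e5 = 0.1746 J.
Time: 0.1746 J / 0.000271 W = 640 s.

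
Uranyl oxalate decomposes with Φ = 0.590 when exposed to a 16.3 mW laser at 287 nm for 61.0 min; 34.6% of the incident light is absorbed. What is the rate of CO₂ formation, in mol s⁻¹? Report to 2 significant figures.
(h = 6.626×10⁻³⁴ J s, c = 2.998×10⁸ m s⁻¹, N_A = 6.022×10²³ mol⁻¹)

Photon energy at 287 nm: hc/λ = (6.626×10⁻³⁴)(2.998×10⁸)/(287×10⁻⁹) = 6.922×10⁻¹⁹ J.
Energy delivered: (16.3 mW)(3660 s) = 59.66 J.
Photons incident: 59.66 / 6.922×10⁻¹⁹ = 8.619×10¹⁹, i.e. 8.619×10¹⁹/6.022×10²³ = 1.431×10⁻⁴ mol.
Photons absorbed: 0.346 × 1.431×10⁻⁴ = 4.951×10⁻⁵ mol.
Product formed: 0.590 × 4.951×10⁻⁵ = 2.921×10⁻⁵ mol.
Rate: 2.921×10⁻⁵ / 3660 s = 8.0×10⁻⁹ mol s⁻¹.

8.0×10⁻⁹ mol s⁻¹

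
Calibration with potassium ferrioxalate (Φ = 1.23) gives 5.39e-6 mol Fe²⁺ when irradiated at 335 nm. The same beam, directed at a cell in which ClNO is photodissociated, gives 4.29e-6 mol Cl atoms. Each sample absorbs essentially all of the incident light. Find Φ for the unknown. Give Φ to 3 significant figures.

Photons absorbed by the actinometer: 5.39e-6 / 1.23 = 4.382e-6 mol.
Φ(unknown) = 4.29e-6 / 4.382e-6 = 0.979.

Φ = 0.979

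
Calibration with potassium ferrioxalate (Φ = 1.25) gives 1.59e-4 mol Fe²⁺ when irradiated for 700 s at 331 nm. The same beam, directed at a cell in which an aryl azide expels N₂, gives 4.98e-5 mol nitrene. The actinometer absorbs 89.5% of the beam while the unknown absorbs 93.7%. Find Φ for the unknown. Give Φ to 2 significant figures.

Φ = 0.37

Photons absorbed by the actinometer: 1.59e-4 / 1.25 = 1.272e-4 mol.
Incident flux: 1.272e-4 / 0.895 = 1.421e-4 einstein.
Absorbed by unknown: 0.937 × 1.421e-4 = 1.331e-4 mol.
Φ(unknown) = 4.98e-5 / 1.331e-4 = 0.37.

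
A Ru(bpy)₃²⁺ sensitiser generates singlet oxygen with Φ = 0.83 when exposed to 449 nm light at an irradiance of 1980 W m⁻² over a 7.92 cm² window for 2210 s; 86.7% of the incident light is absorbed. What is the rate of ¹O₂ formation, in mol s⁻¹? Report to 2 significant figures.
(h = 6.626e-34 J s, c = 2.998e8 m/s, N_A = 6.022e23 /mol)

Photon energy at 449 nm: hc/λ = (6.626e-34)(2.998e8)/(449e-9) = 4.424e-19 J.
Energy delivered: (1980 W m⁻²)(7.92e-4 m²)(2210 s) = 3466 J.
Photons incident: 3466 / 4.424e-19 = 7.835e21, i.e. 7.835e21/6.022e23 = 0.01301 mol.
Photons absorbed: 0.867 × 0.01301 = 0.01128 mol.
Product formed: 0.83 × 0.01128 = 0.009362 mol.
Rate: 0.009362 / 2210 s = 4.2e-6 mol s⁻¹.

4.2e-6 mol s⁻¹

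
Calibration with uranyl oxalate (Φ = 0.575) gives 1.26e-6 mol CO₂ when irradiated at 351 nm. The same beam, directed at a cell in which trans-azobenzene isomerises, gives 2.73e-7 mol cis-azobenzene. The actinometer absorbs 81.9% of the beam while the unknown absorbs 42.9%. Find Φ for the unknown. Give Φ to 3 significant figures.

Φ = 0.238

Photons absorbed by the actinometer: 1.26e-6 / 0.575 = 2.191e-6 mol.
Incident flux: 2.191e-6 / 0.819 = 2.675e-6 einstein.
Absorbed by unknown: 0.429 × 2.675e-6 = 1.148e-6 mol.
Φ(unknown) = 2.73e-7 / 1.148e-6 = 0.238.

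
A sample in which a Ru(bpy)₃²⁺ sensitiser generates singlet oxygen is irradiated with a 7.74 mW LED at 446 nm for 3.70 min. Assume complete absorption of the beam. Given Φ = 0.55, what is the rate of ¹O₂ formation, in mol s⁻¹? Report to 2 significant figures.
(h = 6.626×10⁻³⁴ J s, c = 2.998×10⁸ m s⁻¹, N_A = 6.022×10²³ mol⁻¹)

1.6×10⁻⁸ mol s⁻¹

Photon energy at 446 nm: hc/λ = (6.626×10⁻³⁴)(2.998×10⁸)/(446×10⁻⁹) = 4.454×10⁻¹⁹ J.
Energy delivered: (7.74 mW)(222 s) = 1.718 J.
Photons incident: 1.718 / 4.454×10⁻¹⁹ = 3.857×10¹⁸, i.e. 3.857×10¹⁸/6.022×10²³ = 6.405×10⁻⁶ mol.
Product formed: 0.55 × 6.405×10⁻⁶ = 3.523×10⁻⁶ mol.
Rate: 3.523×10⁻⁶ / 222 s = 1.6×10⁻⁸ mol s⁻¹.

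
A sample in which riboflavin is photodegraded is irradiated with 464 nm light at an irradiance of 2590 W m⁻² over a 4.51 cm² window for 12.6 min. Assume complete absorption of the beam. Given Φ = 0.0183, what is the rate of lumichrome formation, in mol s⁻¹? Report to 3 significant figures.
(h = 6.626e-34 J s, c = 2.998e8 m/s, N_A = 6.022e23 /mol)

Photon energy at 464 nm: hc/λ = (6.626e-34)(2.998e8)/(464e-9) = 4.281e-19 J.
Energy delivered: (2590 W m⁻²)(4.51e-4 m²)(756 s) = 883.1 J.
Photons incident: 883.1 / 4.281e-19 = 2.063e21, i.e. 2.063e21/6.022e23 = 0.003426 mol.
Product formed: 0.0183 × 0.003426 = 6.270e-5 mol.
Rate: 6.270e-5 / 756 s = 8.29e-8 mol s⁻¹.

8.29e-8 mol s⁻¹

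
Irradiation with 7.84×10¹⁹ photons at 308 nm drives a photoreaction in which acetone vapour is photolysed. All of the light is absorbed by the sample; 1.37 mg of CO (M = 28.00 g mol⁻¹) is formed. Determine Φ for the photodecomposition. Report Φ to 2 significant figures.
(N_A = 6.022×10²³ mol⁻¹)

Φ = 0.38

Product: 1.37 mg / 28.00 g mol⁻¹ = 4.893×10⁻⁵ mol.
Moles of photons: 7.84×10¹⁹ / 6.022×10²³ = 1.302×10⁻⁴ mol.
Φ = 4.893×10⁻⁵ mol / 1.302×10⁻⁴ mol photons = 0.38.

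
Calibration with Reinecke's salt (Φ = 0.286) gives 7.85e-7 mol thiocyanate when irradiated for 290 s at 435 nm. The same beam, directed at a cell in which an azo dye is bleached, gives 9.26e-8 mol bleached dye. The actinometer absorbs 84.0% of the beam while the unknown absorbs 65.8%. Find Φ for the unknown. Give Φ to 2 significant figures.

Φ = 0.043

Photons absorbed by the actinometer: 7.85e-7 / 0.286 = 2.745e-6 mol.
Incident flux: 2.745e-6 / 0.840 = 3.268e-6 einstein.
Absorbed by unknown: 0.658 × 3.268e-6 = 2.150e-6 mol.
Φ(unknown) = 9.26e-8 / 2.150e-6 = 0.043.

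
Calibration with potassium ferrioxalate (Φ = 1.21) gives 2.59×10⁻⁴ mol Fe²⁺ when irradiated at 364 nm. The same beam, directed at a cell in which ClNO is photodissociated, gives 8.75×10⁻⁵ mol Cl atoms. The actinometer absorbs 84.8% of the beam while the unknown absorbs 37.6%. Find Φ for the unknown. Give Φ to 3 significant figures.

Photons absorbed by the actinometer: 2.59×10⁻⁴ / 1.21 = 2.140×10⁻⁴ mol.
Incident flux: 2.140×10⁻⁴ / 0.848 = 2.524×10⁻⁴ einstein.
Absorbed by unknown: 0.376 × 2.524×10⁻⁴ = 9.490×10⁻⁵ mol.
Φ(unknown) = 8.75×10⁻⁵ / 9.490×10⁻⁵ = 0.922.

Φ = 0.922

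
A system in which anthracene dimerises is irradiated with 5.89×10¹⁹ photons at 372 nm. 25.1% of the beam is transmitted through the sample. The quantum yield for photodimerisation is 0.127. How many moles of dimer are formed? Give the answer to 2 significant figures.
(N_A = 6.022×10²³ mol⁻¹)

Moles of photons: 5.89×10¹⁹ / 6.022×10²³ = 9.781×10⁻⁵ mol.
Fraction absorbed: 1 − 25.1/100 = 0.7490.
Photons absorbed: 0.7490 × 9.781×10⁻⁵ = 7.326×10⁻⁵ mol.
Product: Φ × n_abs = 0.127 × 7.326×10⁻⁵ = 9.304×10⁻⁶ mol.

9.3×10⁻⁶ mol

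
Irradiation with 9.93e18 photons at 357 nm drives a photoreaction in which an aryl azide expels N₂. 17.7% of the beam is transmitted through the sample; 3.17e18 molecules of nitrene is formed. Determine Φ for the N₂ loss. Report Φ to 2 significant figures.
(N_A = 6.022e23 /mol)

Product: 3.17e18 / 6.022e23 = 5.264e-6 mol.
Moles of photons: 9.93e18 / 6.022e23 = 1.649e-5 mol.
Fraction absorbed: 1 − 17.7/100 = 0.8230.
Photons absorbed: 0.8230 × 1.649e-5 = 1.357e-5 mol.
Φ = 5.264e-6 mol / 1.357e-5 mol photons = 0.39.

Φ = 0.39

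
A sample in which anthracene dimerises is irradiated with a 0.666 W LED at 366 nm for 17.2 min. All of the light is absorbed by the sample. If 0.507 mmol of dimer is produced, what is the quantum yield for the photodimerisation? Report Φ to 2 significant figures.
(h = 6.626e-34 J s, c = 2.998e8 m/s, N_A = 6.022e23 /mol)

Product: 0.507 mmol = 5.07e-4 mol.
Photon energy at 366 nm: hc/λ = (6.626e-34)(2.998e8)/(366e-9) = 5.428e-19 J.
Energy delivered: (0.666 W)(1032 s) = 687.3 J.
Photons incident: 687.3 / 5.428e-19 = 1.266e21, i.e. 1.266e21/6.022e23 = 0.002102 mol.
Φ = 5.07e-4 mol / 0.002102 mol photons = 0.24.

Φ = 0.24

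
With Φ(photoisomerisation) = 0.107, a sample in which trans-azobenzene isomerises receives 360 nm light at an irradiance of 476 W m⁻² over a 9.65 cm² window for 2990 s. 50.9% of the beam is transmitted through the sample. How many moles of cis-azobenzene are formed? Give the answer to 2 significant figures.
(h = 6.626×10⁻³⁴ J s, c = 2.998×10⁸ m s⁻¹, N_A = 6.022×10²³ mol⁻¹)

Photon energy at 360 nm: hc/λ = (6.626×10⁻³⁴)(2.998×10⁸)/(360×10⁻⁹) = 5.518×10⁻¹⁹ J.
Energy delivered: (476 W m⁻²)(9.65×10⁻⁴ m²)(2990 s) = 1373 J.
Photons incident: 1373 / 5.518×10⁻¹⁹ = 2.488×10²¹, i.e. 2.488×10²¹/6.022×10²³ = 0.004132 mol.
Fraction absorbed: 1 − 50.9/100 = 0.4910.
Photons absorbed: 0.4910 × 0.004132 = 0.002029 mol.
Product: Φ × n_abs = 0.107 × 0.002029 = 2.171×10⁻⁴ mol.

2.2×10⁻⁴ mol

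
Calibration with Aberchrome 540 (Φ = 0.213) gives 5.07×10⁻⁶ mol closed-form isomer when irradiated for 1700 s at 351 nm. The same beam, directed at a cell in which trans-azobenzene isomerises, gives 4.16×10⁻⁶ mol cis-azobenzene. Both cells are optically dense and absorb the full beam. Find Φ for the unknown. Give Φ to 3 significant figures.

Φ = 0.175

Photons absorbed by the actinometer: 5.07×10⁻⁶ / 0.213 = 2.380×10⁻⁵ mol.
Φ(unknown) = 4.16×10⁻⁶ / 2.380×10⁻⁵ = 0.175.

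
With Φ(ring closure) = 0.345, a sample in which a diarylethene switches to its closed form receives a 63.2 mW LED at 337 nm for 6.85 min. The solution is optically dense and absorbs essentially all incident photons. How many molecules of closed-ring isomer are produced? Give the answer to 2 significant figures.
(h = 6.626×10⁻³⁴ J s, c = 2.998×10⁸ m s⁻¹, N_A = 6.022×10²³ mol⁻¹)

Photon energy at 337 nm: hc/λ = (6.626×10⁻³⁴)(2.998×10⁸)/(337×10⁻⁹) = 5.895×10⁻¹⁹ J.
Energy delivered: (63.2 mW)(411 s) = 25.98 J.
Photons incident: 25.98 / 5.895×10⁻¹⁹ = 4.407×10¹⁹, i.e. 4.407×10¹⁹/6.022×10²³ = 7.318×10⁻⁵ mol.
Product: Φ × n_abs = 0.345 × 7.318×10⁻⁵ = 2.525×10⁻⁵ mol.
As a count: 2.525×10⁻⁵ × 6.022×10²³ = 1.5×10¹⁹.

1.5×10¹⁹ molecules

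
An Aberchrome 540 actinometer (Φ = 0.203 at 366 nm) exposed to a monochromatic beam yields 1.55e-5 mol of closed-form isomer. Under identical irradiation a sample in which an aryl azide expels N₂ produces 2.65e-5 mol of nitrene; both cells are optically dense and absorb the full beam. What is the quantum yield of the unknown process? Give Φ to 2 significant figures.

Photons absorbed by the actinometer: 1.55e-5 / 0.203 = 7.635e-5 mol.
Φ(unknown) = 2.65e-5 / 7.635e-5 = 0.35.

Φ = 0.35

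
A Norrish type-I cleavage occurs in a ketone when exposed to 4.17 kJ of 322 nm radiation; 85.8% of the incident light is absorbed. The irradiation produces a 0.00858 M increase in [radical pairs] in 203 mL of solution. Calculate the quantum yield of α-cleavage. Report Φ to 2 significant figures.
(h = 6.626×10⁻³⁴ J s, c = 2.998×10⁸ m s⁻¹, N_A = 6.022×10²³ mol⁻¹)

Product: (0.00858 M)(0.203 L) = 0.001742 mol.
Photon energy at 322 nm: hc/λ = (6.626×10⁻³⁴)(2.998×10⁸)/(322×10⁻⁹) = 6.169×10⁻¹⁹ J.
Incident energy: 4.17 kJ = 4170 J.
Photons incident: 4170 / 6.169×10⁻¹⁹ = 6.760×10²¹, i.e. 6.760×10²¹/6.022×10²³ = 0.01123 mol.
Photons absorbed: 0.858 × 0.01123 = 0.009635 mol.
Φ = 0.001742 mol / 0.009635 mol photons = 0.18.

Φ = 0.18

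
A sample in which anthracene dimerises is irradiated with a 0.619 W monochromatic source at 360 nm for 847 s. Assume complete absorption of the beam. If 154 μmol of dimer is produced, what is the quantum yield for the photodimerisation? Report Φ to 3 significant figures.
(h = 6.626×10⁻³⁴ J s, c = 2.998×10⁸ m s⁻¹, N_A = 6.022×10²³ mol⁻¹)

Φ = 0.0976

Product: 154 μmol = 1.54×10⁻⁴ mol.
Photon energy at 360 nm: hc/λ = (6.626×10⁻³⁴)(2.998×10⁸)/(360×10⁻⁹) = 5.518×10⁻¹⁹ J.
Energy delivered: (0.619 W)(847 s) = 524.3 J.
Photons incident: 524.3 / 5.518×10⁻¹⁹ = 9.502×10²⁰, i.e. 9.502×10²⁰/6.022×10²³ = 0.001578 mol.
Φ = 1.54×10⁻⁴ mol / 0.001578 mol photons = 0.0976.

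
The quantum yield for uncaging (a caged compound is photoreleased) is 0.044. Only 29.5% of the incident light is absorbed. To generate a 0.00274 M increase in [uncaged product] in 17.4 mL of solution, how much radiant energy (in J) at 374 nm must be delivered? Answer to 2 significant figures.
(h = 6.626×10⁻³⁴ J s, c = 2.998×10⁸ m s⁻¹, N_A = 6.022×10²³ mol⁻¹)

1200 J

Product: (0.00274 M)(0.0174 L) = 4.768×10⁻⁵ mol.
Photons that must be absorbed: 4.768×10⁻⁵ / 0.044 = 0.001084 mol.
Incident photons needed: 0.001084 / 0.295 = 0.003675 mol.
Photon energy: hc/λ = 5.311×10⁻¹⁹ J; per mole, 3.198×10⁵ J mol⁻¹.
Energy required: 0.003675 × 3.198×10⁵ = 1200 J.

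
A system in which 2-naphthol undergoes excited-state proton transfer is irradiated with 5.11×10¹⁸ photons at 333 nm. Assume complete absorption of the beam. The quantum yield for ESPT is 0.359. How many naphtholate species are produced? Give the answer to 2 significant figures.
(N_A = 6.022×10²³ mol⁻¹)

Moles of photons: 5.11×10¹⁸ / 6.022×10²³ = 8.486×10⁻⁶ mol.
Product: Φ × n_abs = 0.359 × 8.486×10⁻⁶ = 3.046×10⁻⁶ mol.
As a count: 3.046×10⁻⁶ × 6.022×10²³ = 1.8×10¹⁸.

1.8×10¹⁸ species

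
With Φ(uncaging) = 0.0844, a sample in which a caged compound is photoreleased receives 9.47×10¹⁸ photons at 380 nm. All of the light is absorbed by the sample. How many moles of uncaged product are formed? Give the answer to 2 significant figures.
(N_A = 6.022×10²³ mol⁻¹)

1.3×10⁻⁶ mol

Moles of photons: 9.47×10¹⁸ / 6.022×10²³ = 1.573×10⁻⁵ mol.
Product: Φ × n_abs = 0.0844 × 1.573×10⁻⁵ = 1.328×10⁻⁶ mol.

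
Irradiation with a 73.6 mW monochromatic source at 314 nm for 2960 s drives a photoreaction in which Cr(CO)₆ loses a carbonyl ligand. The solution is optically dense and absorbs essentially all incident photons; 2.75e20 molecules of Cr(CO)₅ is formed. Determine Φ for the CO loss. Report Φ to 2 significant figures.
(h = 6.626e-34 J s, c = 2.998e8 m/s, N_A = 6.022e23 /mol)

Product: 2.75e20 / 6.022e23 = 4.567e-4 mol.
Photon energy at 314 nm: hc/λ = (6.626e-34)(2.998e8)/(314e-9) = 6.326e-19 J.
Energy delivered: (73.6 mW)(2960 s) = 217.9 J.
Photons incident: 217.9 / 6.326e-19 = 3.445e20, i.e. 3.445e20/6.022e23 = 5.721e-4 mol.
Φ = 4.567e-4 mol / 5.721e-4 mol photons = 0.80.

Φ = 0.80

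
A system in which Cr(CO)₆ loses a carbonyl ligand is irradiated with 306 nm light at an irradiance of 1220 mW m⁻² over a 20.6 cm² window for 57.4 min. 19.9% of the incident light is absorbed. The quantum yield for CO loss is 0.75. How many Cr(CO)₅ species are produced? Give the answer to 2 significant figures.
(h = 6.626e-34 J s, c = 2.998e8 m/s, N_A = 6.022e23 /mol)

2.0e18 species

Photon energy at 306 nm: hc/λ = (6.626e-34)(2.998e8)/(306e-9) = 6.492e-19 J.
Energy delivered: (1220 mW m⁻²)(20.6e-4 m²)(3444 s) = 8.655 J.
Photons incident: 8.655 / 6.492e-19 = 1.333e19, i.e. 1.333e19/6.022e23 = 2.214e-5 mol.
Photons absorbed: 0.199 × 2.214e-5 = 4.406e-6 mol.
Product: Φ × n_abs = 0.75 × 4.406e-6 = 3.305e-6 mol.
As a count: 3.305e-6 × 6.022e23 = 2.0e18.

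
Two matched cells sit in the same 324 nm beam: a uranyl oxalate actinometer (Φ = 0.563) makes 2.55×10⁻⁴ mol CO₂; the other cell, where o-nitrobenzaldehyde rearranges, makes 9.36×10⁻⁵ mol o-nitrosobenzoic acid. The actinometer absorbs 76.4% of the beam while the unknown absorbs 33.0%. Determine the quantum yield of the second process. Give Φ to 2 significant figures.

Photons absorbed by the actinometer: 2.55×10⁻⁴ / 0.563 = 4.529×10⁻⁴ mol.
Incident flux: 4.529×10⁻⁴ / 0.764 = 5.928×10⁻⁴ einstein.
Absorbed by unknown: 0.330 × 5.928×10⁻⁴ = 1.956×10⁻⁴ mol.
Φ(unknown) = 9.36×10⁻⁵ / 1.956×10⁻⁴ = 0.48.

Φ = 0.48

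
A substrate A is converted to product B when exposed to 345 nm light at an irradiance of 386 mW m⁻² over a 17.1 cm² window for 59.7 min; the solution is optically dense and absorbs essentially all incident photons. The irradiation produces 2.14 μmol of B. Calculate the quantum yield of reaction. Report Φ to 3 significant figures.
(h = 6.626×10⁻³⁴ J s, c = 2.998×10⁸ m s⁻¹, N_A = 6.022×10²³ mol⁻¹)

Φ = 0.314

Product: 2.14 μmol = 2.14×10⁻⁶ mol.
Photon energy at 345 nm: hc/λ = (6.626×10⁻³⁴)(2.998×10⁸)/(345×10⁻⁹) = 5.758×10⁻¹⁹ J.
Energy delivered: (386 mW m⁻²)(17.1×10⁻⁴ m²)(3582 s) = 2.364 J.
Photons incident: 2.364 / 5.758×10⁻¹⁹ = 4.106×10¹⁸, i.e. 4.106×10¹⁸/6.022×10²³ = 6.818×10⁻⁶ mol.
Φ = 2.14×10⁻⁶ mol / 6.818×10⁻⁶ mol photons = 0.314.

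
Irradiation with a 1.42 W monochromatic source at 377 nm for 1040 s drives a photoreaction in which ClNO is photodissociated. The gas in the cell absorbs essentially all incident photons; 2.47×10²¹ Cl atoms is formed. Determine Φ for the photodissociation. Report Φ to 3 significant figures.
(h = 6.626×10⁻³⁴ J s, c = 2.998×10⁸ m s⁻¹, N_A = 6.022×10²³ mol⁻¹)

Φ = 0.881

Product: 2.47×10²¹ / 6.022×10²³ = 0.004102 mol.
Photon energy at 377 nm: hc/λ = (6.626×10⁻³⁴)(2.998×10⁸)/(377×10⁻⁹) = 5.269×10⁻¹⁹ J.
Energy delivered: (1.42 W)(1040 s) = 1477 J.
Photons incident: 1477 / 5.269×10⁻¹⁹ = 2.803×10²¹, i.e. 2.803×10²¹/6.022×10²³ = 0.004655 mol.
Φ = 0.004102 mol / 0.004655 mol photons = 0.881.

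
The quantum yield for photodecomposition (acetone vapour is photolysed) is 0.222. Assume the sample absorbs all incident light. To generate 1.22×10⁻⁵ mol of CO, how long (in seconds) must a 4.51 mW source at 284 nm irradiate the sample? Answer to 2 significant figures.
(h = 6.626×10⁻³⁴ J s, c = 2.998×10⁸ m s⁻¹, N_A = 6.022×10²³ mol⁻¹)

Photons that must be absorbed: 1.22×10⁻⁵ / 0.222 = 5.495×10⁻⁵ mol.
Photon energy: hc/λ = 6.995×10⁻¹⁹ J; per mole, 4.212×10⁵ J mol⁻¹.
Energy required: 5.495×10⁻⁵ × 4.212×10⁵ = 23.14 J.
Time: 23.14 J / 0.00451 W = 5100 s.

t ≈ 5100 s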